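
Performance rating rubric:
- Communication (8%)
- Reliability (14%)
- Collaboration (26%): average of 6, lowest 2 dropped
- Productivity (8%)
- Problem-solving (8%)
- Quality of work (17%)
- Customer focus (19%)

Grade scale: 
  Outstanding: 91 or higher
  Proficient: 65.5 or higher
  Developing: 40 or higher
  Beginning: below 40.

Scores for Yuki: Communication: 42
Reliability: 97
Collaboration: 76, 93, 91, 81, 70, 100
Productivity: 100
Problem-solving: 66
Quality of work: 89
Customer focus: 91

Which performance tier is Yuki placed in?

Proficient

Collaboration: drop 70, 76 → average of remaining 4 = 365/4 = 91.25
Weighted total:
  Communication 42 × 0.08 = 3.36
  Reliability 97 × 0.14 = 13.58
  Collaboration 91.25 × 0.26 = 23.725
  Productivity 100 × 0.08 = 8
  Problem-solving 66 × 0.08 = 5.28
  Quality of work 89 × 0.17 = 15.13
  Customer focus 91 × 0.19 = 17.29
Sum = 86.365
86.365 is ≥ 65.5 and < 91 → Proficient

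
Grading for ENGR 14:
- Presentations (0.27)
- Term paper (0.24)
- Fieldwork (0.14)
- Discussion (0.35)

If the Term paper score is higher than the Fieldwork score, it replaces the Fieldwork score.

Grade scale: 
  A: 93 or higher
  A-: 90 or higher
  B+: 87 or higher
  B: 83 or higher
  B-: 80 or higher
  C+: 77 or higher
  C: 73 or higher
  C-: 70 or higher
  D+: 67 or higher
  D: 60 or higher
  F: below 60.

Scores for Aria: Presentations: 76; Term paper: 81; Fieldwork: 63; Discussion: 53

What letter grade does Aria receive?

D+

Term paper (81) > Fieldwork (63), so Fieldwork counts as 81.
Weighted total:
  Presentations 76 × 0.27 = 20.52
  Term paper 81 × 0.24 = 19.44
  Fieldwork 81 × 0.14 = 11.34
  Discussion 53 × 0.35 = 18.55
Sum = 69.85
69.85 is ≥ 67 and < 70 → D+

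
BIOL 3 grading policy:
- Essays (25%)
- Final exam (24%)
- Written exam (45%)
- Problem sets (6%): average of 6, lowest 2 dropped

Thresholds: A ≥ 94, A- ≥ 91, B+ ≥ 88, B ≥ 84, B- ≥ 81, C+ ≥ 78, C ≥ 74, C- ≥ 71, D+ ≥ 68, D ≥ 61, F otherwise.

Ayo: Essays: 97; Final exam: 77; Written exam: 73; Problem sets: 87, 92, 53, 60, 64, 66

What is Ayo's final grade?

Problem sets: drop 53, 60 → average of remaining 4 = 309/4 = 77.25
Weighted total:
  Essays 97 × 0.25 = 24.25
  Final exam 77 × 0.24 = 18.48
  Written exam 73 × 0.45 = 32.85
  Problem sets 77.25 × 0.06 = 4.635
Sum = 80.215
80.215 is ≥ 78 and < 81 → C+

C+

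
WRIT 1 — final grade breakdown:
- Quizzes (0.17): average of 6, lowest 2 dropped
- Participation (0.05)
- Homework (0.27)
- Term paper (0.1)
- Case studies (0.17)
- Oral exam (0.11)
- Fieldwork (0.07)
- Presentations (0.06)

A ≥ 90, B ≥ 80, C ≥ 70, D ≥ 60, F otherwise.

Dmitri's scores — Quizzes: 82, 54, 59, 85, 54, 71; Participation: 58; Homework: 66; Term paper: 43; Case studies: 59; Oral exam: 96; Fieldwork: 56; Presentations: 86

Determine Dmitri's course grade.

D

Quizzes: drop 54, 54 → average of remaining 4 = 297/4 = 74.25
Weighted total:
  Quizzes 74.25 × 0.17 = 12.6225
  Participation 58 × 0.05 = 2.9
  Homework 66 × 0.27 = 17.82
  Term paper 43 × 0.1 = 4.3
  Case studies 59 × 0.17 = 10.03
  Oral exam 96 × 0.11 = 10.56
  Fieldwork 56 × 0.07 = 3.92
  Presentations 86 × 0.06 = 5.16
Sum = 67.3125
67.3125 is ≥ 60 and < 70 → D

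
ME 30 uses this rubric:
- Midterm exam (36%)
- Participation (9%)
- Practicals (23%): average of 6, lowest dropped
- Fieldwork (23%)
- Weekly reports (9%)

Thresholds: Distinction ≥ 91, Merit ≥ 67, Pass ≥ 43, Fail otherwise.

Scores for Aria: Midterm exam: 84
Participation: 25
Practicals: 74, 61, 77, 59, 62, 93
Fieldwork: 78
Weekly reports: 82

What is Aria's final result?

Merit

Practicals: drop 59 → average of remaining 5 = 367/5 = 73.4
Weighted total:
  Midterm exam 84 × 0.36 = 30.24
  Participation 25 × 0.09 = 2.25
  Practicals 73.4 × 0.23 = 16.882
  Fieldwork 78 × 0.23 = 17.94
  Weekly reports 82 × 0.09 = 7.38
Sum = 74.692
74.692 is ≥ 67 and < 91 → Merit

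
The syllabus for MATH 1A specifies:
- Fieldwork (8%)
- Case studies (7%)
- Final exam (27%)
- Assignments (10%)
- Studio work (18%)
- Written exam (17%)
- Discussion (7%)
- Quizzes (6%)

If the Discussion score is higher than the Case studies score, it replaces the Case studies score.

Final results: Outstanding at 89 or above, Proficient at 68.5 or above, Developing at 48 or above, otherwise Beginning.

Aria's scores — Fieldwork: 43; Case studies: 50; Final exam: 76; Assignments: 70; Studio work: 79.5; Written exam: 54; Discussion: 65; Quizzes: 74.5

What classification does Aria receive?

Discussion (65) > Case studies (50), so Case studies counts as 65.
Weighted total:
  Fieldwork 43 × 0.08 = 3.44
  Case studies 65 × 0.07 = 4.55
  Final exam 76 × 0.27 = 20.52
  Assignments 70 × 0.1 = 7
  Studio work 79.5 × 0.18 = 14.31
  Written exam 54 × 0.17 = 9.18
  Discussion 65 × 0.07 = 4.55
  Quizzes 74.5 × 0.06 = 4.47
Sum = 68.02
68.02 is ≥ 48 and < 68.5 → Developing

Developing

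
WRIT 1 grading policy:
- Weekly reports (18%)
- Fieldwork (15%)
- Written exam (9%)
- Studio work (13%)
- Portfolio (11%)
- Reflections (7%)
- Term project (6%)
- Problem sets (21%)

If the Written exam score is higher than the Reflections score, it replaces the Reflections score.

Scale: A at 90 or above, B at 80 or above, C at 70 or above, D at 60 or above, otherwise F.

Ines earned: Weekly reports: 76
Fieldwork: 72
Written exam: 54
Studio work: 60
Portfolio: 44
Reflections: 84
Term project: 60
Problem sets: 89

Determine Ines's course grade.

C

Written exam (54) ≤ Reflections (84), so Reflections stays at 84.
Weighted total:
  Weekly reports 76 × 0.18 = 13.68
  Fieldwork 72 × 0.15 = 10.8
  Written exam 54 × 0.09 = 4.86
  Studio work 60 × 0.13 = 7.8
  Portfolio 44 × 0.11 = 4.84
  Reflections 84 × 0.07 = 5.88
  Term project 60 × 0.06 = 3.6
  Problem sets 89 × 0.21 = 18.69
Sum = 70.15
70.15 is ≥ 70 and < 80 → C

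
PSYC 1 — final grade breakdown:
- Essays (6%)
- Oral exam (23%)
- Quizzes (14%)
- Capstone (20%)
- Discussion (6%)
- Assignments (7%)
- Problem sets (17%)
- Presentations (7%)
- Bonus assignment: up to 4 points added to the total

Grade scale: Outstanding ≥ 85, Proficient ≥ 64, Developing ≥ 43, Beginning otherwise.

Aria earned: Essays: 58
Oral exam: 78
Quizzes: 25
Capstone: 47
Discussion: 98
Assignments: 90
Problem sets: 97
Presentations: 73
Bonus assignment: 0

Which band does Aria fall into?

Weighted total:
  Essays 58 × 0.06 = 3.48
  Oral exam 78 × 0.23 = 17.94
  Quizzes 25 × 0.14 = 3.5
  Capstone 47 × 0.2 = 9.4
  Discussion 98 × 0.06 = 5.88
  Assignments 90 × 0.07 = 6.3
  Problem sets 97 × 0.17 = 16.49
  Presentations 73 × 0.07 = 5.11
Sum = 68.1
Bonus assignment: 68.1 + 0 = 68.1
68.1 is ≥ 64 and < 85 → Proficient

Proficient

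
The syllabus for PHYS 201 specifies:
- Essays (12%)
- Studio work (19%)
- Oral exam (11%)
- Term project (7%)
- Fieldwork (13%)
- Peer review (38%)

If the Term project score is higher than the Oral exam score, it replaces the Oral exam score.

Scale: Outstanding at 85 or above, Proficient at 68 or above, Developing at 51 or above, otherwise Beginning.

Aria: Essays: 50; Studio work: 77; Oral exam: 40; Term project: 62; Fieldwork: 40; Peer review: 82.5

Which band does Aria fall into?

Term project (62) > Oral exam (40), so Oral exam counts as 62.
Weighted total:
  Essays 50 × 0.12 = 6
  Studio work 77 × 0.19 = 14.63
  Oral exam 62 × 0.11 = 6.82
  Term project 62 × 0.07 = 4.34
  Fieldwork 40 × 0.13 = 5.2
  Peer review 82.5 × 0.38 = 31.35
Sum = 68.34
68.34 is ≥ 68 and < 85 → Proficient

Proficient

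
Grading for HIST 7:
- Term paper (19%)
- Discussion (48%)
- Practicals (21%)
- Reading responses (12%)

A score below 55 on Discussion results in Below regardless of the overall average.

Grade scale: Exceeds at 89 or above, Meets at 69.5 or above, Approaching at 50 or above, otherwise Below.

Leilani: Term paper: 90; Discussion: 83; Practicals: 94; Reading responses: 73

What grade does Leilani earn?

Discussion score 83 ≥ 55: minimum met.
Weighted total:
  Term paper 90 × 0.19 = 17.1
  Discussion 83 × 0.48 = 39.84
  Practicals 94 × 0.21 = 19.74
  Reading responses 73 × 0.12 = 8.76
Sum = 85.44
85.44 is ≥ 69.5 and < 89 → Meets

Meets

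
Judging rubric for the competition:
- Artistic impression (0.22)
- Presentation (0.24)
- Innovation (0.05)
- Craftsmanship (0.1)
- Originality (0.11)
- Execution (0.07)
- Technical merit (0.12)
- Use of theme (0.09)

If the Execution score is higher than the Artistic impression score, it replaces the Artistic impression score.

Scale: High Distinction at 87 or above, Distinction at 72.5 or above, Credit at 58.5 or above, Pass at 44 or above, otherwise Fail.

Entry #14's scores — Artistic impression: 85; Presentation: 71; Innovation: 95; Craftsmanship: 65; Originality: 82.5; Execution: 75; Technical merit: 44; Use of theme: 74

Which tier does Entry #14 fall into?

Distinction

Execution (75) ≤ Artistic impression (85), so Artistic impression stays at 85.
Weighted total:
  Artistic impression 85 × 0.22 = 18.7
  Presentation 71 × 0.24 = 17.04
  Innovation 95 × 0.05 = 4.75
  Craftsmanship 65 × 0.1 = 6.5
  Originality 82.5 × 0.11 = 9.075
  Execution 75 × 0.07 = 5.25
  Technical merit 44 × 0.12 = 5.28
  Use of theme 74 × 0.09 = 6.66
Sum = 73.255
73.255 is ≥ 72.5 and < 87 → Distinction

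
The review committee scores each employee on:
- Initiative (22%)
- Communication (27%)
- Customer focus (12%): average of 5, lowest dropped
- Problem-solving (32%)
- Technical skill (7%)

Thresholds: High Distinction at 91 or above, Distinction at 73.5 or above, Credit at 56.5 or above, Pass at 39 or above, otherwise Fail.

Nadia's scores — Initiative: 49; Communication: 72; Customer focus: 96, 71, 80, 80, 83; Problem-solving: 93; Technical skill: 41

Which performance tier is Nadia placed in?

Credit

Customer focus: drop 71 → average of remaining 4 = 339/4 = 84.75
Weighted total:
  Initiative 49 × 0.22 = 10.78
  Communication 72 × 0.27 = 19.44
  Customer focus 84.75 × 0.12 = 10.17
  Problem-solving 93 × 0.32 = 29.76
  Technical skill 41 × 0.07 = 2.87
Sum = 73.02
73.02 is ≥ 56.5 and < 73.5 → Credit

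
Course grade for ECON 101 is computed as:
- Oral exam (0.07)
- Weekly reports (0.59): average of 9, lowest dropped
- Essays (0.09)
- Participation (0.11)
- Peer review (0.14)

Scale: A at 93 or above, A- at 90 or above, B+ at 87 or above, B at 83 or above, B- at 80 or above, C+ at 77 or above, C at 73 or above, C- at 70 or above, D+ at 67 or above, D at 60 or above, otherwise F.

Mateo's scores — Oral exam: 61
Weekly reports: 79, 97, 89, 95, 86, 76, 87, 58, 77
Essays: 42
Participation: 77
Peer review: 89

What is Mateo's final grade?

Weekly reports: drop 58 → average of remaining 8 = 686/8 = 85.75
Weighted total:
  Oral exam 61 × 0.07 = 4.27
  Weekly reports 85.75 × 0.59 = 50.5925
  Essays 42 × 0.09 = 3.78
  Participation 77 × 0.11 = 8.47
  Peer review 89 × 0.14 = 12.46
Sum = 79.5725
79.5725 is ≥ 77 and < 80 → C+

C+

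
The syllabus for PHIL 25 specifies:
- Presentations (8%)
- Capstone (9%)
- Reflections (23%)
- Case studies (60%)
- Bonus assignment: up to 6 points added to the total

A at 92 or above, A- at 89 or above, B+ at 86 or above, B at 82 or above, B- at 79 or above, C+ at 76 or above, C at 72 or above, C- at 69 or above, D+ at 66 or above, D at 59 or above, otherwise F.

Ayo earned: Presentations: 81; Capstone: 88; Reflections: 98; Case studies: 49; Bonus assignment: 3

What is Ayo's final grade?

C-

Weighted total:
  Presentations 81 × 0.08 = 6.48
  Capstone 88 × 0.09 = 7.92
  Reflections 98 × 0.23 = 22.54
  Case studies 49 × 0.6 = 29.4
Sum = 66.34
Bonus assignment: 66.34 + 3 = 69.34
69.34 is ≥ 69 and < 72 → C-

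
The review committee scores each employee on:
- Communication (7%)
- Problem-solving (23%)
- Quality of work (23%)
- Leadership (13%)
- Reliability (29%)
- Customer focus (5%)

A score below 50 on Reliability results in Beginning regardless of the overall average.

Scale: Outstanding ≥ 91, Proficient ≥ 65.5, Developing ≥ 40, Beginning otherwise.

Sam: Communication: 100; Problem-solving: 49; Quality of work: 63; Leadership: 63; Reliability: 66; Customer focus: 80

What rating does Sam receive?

Developing

Reliability score 66 ≥ 50: minimum met.
Weighted total:
  Communication 100 × 0.07 = 7
  Problem-solving 49 × 0.23 = 11.27
  Quality of work 63 × 0.23 = 14.49
  Leadership 63 × 0.13 = 8.19
  Reliability 66 × 0.29 = 19.14
  Customer focus 80 × 0.05 = 4
Sum = 64.09
64.09 is ≥ 40 and < 65.5 → Developing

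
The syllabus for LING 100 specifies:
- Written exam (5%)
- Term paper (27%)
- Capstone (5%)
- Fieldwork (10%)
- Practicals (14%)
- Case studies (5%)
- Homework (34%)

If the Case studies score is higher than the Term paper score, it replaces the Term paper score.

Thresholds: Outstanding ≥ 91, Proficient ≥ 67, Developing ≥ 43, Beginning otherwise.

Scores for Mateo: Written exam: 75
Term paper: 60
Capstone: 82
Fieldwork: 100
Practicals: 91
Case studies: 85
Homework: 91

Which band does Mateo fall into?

Case studies (85) > Term paper (60), so Term paper counts as 85.
Weighted total:
  Written exam 75 × 0.05 = 3.75
  Term paper 85 × 0.27 = 22.95
  Capstone 82 × 0.05 = 4.1
  Fieldwork 100 × 0.1 = 10
  Practicals 91 × 0.14 = 12.74
  Case studies 85 × 0.05 = 4.25
  Homework 91 × 0.34 = 30.94
Sum = 88.73
88.73 is ≥ 67 and < 91 → Proficient

Proficient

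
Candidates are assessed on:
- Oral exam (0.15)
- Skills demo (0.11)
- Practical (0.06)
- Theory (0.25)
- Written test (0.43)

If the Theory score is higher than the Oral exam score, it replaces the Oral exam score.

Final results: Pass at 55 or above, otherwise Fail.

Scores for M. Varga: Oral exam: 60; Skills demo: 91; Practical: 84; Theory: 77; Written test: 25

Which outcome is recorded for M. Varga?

Theory (77) > Oral exam (60), so Oral exam counts as 77.
Weighted total:
  Oral exam 77 × 0.15 = 11.55
  Skills demo 91 × 0.11 = 10.01
  Practical 84 × 0.06 = 5.04
  Theory 77 × 0.25 = 19.25
  Written test 25 × 0.43 = 10.75
Sum = 56.6
56.6 ≥ 55 → Pass

Pass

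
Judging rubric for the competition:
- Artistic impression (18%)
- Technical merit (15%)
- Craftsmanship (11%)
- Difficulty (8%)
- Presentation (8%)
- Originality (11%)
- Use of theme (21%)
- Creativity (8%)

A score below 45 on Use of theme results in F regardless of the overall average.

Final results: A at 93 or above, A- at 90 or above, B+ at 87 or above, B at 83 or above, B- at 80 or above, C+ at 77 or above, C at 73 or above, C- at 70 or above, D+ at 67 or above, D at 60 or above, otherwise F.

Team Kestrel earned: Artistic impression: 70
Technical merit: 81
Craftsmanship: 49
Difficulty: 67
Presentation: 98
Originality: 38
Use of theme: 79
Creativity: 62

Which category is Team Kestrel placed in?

D+

Use of theme score 79 ≥ 45: minimum met.
Weighted total:
  Artistic impression 70 × 0.18 = 12.6
  Technical merit 81 × 0.15 = 12.15
  Craftsmanship 49 × 0.11 = 5.39
  Difficulty 67 × 0.08 = 5.36
  Presentation 98 × 0.08 = 7.84
  Originality 38 × 0.11 = 4.18
  Use of theme 79 × 0.21 = 16.59
  Creativity 62 × 0.08 = 4.96
Sum = 69.07
69.07 is ≥ 67 and < 70 → D+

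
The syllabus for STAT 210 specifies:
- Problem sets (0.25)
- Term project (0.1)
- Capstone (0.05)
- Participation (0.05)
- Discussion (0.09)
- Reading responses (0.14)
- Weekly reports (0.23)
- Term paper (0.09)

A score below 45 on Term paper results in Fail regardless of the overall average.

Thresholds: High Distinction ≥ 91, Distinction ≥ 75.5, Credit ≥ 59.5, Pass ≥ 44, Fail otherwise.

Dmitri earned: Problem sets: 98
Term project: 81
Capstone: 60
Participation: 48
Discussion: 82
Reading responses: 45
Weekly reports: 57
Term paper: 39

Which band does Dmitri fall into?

Fail

Term paper score 39 < 45: minimum not met.
Weighted total:
  Problem sets 98 × 0.25 = 24.5
  Term project 81 × 0.1 = 8.1
  Capstone 60 × 0.05 = 3
  Participation 48 × 0.05 = 2.4
  Discussion 82 × 0.09 = 7.38
  Reading responses 45 × 0.14 = 6.3
  Weekly reports 57 × 0.23 = 13.11
  Term paper 39 × 0.09 = 3.51
Sum = 68.3
Because the Term paper minimum was not met, the result is Fail.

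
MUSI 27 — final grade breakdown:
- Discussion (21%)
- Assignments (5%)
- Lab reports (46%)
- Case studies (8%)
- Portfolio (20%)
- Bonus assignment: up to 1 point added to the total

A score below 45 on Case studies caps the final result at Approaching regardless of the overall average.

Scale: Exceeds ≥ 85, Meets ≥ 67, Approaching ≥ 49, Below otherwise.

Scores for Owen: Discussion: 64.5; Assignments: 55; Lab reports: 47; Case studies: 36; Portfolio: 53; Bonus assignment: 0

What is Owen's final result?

Approaching

Case studies score 36 < 45: minimum not met.
Weighted total:
  Discussion 64.5 × 0.21 = 13.545
  Assignments 55 × 0.05 = 2.75
  Lab reports 47 × 0.46 = 21.62
  Case studies 36 × 0.08 = 2.88
  Portfolio 53 × 0.2 = 10.6
Sum = 51.395
Bonus assignment: 51.395 + 0 = 51.395
51.395 would be Approaching; cap at Approaching applies → Approaching.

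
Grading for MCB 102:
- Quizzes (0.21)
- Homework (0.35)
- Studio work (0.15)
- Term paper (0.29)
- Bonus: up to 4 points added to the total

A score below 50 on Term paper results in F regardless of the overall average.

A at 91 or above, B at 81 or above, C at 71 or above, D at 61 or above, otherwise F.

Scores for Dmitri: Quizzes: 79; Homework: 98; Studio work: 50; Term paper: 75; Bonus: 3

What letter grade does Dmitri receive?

B

Term paper score 75 ≥ 50: minimum met.
Weighted total:
  Quizzes 79 × 0.21 = 16.59
  Homework 98 × 0.35 = 34.3
  Studio work 50 × 0.15 = 7.5
  Term paper 75 × 0.29 = 21.75
Sum = 80.14
Bonus: 80.14 + 3 = 83.14
83.14 is ≥ 81 and < 91 → B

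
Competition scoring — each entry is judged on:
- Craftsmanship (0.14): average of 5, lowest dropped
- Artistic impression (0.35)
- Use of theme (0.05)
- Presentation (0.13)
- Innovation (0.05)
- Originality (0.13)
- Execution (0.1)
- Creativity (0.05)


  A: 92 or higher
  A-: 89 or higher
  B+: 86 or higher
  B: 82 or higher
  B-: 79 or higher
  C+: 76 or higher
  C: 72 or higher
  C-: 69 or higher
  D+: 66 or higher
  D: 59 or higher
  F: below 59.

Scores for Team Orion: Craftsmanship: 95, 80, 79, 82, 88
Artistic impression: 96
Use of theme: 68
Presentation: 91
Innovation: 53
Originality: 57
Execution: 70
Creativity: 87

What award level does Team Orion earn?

B

Craftsmanship: drop 79 → average of remaining 4 = 345/4 = 86.25
Weighted total:
  Craftsmanship 86.25 × 0.14 = 12.075
  Artistic impression 96 × 0.35 = 33.6
  Use of theme 68 × 0.05 = 3.4
  Presentation 91 × 0.13 = 11.83
  Innovation 53 × 0.05 = 2.65
  Originality 57 × 0.13 = 7.41
  Execution 70 × 0.1 = 7
  Creativity 87 × 0.05 = 4.35
Sum = 82.315
82.315 is ≥ 82 and < 86 → B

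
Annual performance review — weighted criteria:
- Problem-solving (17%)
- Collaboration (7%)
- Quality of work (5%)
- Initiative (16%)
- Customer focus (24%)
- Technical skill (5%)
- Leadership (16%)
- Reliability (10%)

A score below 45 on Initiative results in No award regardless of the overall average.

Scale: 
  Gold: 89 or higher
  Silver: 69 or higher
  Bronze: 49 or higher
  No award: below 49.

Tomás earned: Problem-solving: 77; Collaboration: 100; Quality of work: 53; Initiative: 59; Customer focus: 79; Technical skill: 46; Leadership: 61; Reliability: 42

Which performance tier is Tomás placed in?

Bronze

Initiative score 59 ≥ 45: minimum met.
Weighted total:
  Problem-solving 77 × 0.17 = 13.09
  Collaboration 100 × 0.07 = 7
  Quality of work 53 × 0.05 = 2.65
  Initiative 59 × 0.16 = 9.44
  Customer focus 79 × 0.24 = 18.96
  Technical skill 46 × 0.05 = 2.3
  Leadership 61 × 0.16 = 9.76
  Reliability 42 × 0.1 = 4.2
Sum = 67.4
67.4 is ≥ 49 and < 69 → Bronze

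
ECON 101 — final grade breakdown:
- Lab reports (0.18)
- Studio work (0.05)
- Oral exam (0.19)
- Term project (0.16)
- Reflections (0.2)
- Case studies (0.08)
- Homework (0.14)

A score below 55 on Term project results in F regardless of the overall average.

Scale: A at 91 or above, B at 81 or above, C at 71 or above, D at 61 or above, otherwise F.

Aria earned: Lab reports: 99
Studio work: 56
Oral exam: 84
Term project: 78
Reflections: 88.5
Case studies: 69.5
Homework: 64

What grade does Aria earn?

Term project score 78 ≥ 55: minimum met.
Weighted total:
  Lab reports 99 × 0.18 = 17.82
  Studio work 56 × 0.05 = 2.8
  Oral exam 84 × 0.19 = 15.96
  Term project 78 × 0.16 = 12.48
  Reflections 88.5 × 0.2 = 17.7
  Case studies 69.5 × 0.08 = 5.56
  Homework 64 × 0.14 = 8.96
Sum = 81.28
81.28 is ≥ 81 and < 91 → B

B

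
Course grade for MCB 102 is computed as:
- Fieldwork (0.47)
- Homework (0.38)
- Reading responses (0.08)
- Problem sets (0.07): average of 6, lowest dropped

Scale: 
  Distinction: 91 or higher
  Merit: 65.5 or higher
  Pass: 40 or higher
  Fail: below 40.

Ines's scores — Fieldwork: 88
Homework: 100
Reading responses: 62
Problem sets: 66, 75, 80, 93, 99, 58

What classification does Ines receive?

Problem sets: drop 58 → average of remaining 5 = 413/5 = 82.6
Weighted total:
  Fieldwork 88 × 0.47 = 41.36
  Homework 100 × 0.38 = 38
  Reading responses 62 × 0.08 = 4.96
  Problem sets 82.6 × 0.07 = 5.782
Sum = 90.102
90.102 is ≥ 65.5 and < 91 → Merit

Merit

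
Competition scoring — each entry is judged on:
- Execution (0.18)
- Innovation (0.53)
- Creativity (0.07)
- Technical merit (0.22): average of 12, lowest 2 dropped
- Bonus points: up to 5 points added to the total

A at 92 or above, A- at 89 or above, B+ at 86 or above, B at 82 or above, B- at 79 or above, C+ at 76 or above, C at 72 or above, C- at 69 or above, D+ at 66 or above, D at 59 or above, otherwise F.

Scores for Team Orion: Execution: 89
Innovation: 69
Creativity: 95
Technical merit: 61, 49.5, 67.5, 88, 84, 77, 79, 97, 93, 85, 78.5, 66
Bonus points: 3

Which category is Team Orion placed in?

Technical merit: drop 49.5, 61 → average of remaining 10 = 815/10 = 81.5
Weighted total:
  Execution 89 × 0.18 = 16.02
  Innovation 69 × 0.53 = 36.57
  Creativity 95 × 0.07 = 6.65
  Technical merit 81.5 × 0.22 = 17.93
Sum = 77.17
Bonus points: 77.17 + 3 = 80.17
80.17 is ≥ 79 and < 82 → B-

B-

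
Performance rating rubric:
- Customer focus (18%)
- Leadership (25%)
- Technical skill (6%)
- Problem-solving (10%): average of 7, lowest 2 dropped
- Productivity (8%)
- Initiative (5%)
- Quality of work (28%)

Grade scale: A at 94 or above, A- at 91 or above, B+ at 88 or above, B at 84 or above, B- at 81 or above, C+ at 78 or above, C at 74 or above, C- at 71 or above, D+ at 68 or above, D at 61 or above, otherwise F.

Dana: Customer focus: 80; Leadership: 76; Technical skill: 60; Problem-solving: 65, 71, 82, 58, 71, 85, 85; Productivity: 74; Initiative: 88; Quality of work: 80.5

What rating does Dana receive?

C

Problem-solving: drop 58, 65 → average of remaining 5 = 394/5 = 78.8
Weighted total:
  Customer focus 80 × 0.18 = 14.4
  Leadership 76 × 0.25 = 19
  Technical skill 60 × 0.06 = 3.6
  Problem-solving 78.8 × 0.1 = 7.88
  Productivity 74 × 0.08 = 5.92
  Initiative 88 × 0.05 = 4.4
  Quality of work 80.5 × 0.28 = 22.54
Sum = 77.74
77.74 is ≥ 74 and < 78 → C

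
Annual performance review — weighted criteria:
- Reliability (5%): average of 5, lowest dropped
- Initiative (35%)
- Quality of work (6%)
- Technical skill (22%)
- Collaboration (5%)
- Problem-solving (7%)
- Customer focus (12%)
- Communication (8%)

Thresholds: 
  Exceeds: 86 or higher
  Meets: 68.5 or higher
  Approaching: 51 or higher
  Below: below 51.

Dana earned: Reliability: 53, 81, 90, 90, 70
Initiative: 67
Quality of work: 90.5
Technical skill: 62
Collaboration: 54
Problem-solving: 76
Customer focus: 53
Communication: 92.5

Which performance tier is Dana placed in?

Approaching

Reliability: drop 53 → average of remaining 4 = 331/4 = 82.75
Weighted total:
  Reliability 82.75 × 0.05 = 4.1375
  Initiative 67 × 0.35 = 23.45
  Quality of work 90.5 × 0.06 = 5.43
  Technical skill 62 × 0.22 = 13.64
  Collaboration 54 × 0.05 = 2.7
  Problem-solving 76 × 0.07 = 5.32
  Customer focus 53 × 0.12 = 6.36
  Communication 92.5 × 0.08 = 7.4
Sum = 68.4375
68.4375 is ≥ 51 and < 68.5 → Approaching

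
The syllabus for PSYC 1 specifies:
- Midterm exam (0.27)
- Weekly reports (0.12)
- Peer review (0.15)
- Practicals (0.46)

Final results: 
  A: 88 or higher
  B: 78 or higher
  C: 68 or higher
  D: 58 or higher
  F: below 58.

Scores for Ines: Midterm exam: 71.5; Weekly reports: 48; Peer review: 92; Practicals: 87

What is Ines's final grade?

Weighted total:
  Midterm exam 71.5 × 0.27 = 19.305
  Weekly reports 48 × 0.12 = 5.76
  Peer review 92 × 0.15 = 13.8
  Practicals 87 × 0.46 = 40.02
Sum = 78.885
78.885 is ≥ 78 and < 88 → B

B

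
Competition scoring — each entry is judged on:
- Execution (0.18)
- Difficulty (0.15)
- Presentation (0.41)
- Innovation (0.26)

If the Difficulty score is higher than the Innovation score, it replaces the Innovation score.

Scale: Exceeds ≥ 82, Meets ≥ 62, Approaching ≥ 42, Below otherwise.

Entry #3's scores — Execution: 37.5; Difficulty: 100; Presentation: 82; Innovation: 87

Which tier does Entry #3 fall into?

Meets

Difficulty (100) > Innovation (87), so Innovation counts as 100.
Weighted total:
  Execution 37.5 × 0.18 = 6.75
  Difficulty 100 × 0.15 = 15
  Presentation 82 × 0.41 = 33.62
  Innovation 100 × 0.26 = 26
Sum = 81.37
81.37 is ≥ 62 and < 82 → Meets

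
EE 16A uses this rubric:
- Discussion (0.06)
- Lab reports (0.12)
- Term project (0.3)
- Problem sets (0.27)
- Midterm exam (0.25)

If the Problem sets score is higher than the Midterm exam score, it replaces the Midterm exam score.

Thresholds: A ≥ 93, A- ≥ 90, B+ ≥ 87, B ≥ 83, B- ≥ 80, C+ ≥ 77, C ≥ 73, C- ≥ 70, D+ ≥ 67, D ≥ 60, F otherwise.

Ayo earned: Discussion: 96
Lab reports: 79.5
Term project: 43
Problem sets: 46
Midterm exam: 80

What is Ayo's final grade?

Problem sets (46) ≤ Midterm exam (80), so Midterm exam stays at 80.
Weighted total:
  Discussion 96 × 0.06 = 5.76
  Lab reports 79.5 × 0.12 = 9.54
  Term project 43 × 0.3 = 12.9
  Problem sets 46 × 0.27 = 12.42
  Midterm exam 80 × 0.25 = 20
Sum = 60.62
60.62 is ≥ 60 and < 67 → D

D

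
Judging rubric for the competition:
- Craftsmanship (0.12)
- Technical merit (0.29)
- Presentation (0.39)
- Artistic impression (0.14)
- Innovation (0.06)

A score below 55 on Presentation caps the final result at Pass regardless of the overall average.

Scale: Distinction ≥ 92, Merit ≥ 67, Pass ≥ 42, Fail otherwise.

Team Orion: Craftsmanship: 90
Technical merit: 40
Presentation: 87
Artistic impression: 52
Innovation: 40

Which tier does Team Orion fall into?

Presentation score 87 ≥ 55: minimum met.
Weighted total:
  Craftsmanship 90 × 0.12 = 10.8
  Technical merit 40 × 0.29 = 11.6
  Presentation 87 × 0.39 = 33.93
  Artistic impression 52 × 0.14 = 7.28
  Innovation 40 × 0.06 = 2.4
Sum = 66.01
66.01 is ≥ 42 and < 67 → Pass

Pass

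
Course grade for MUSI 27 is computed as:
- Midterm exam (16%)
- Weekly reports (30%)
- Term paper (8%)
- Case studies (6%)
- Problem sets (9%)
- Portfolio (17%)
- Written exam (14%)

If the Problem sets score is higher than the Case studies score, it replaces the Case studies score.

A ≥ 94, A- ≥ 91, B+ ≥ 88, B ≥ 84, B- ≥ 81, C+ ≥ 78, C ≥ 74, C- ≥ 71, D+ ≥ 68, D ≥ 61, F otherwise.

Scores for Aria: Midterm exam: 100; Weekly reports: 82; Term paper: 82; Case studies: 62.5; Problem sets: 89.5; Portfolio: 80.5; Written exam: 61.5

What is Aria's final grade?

Problem sets (89.5) > Case studies (62.5), so Case studies counts as 89.5.
Weighted total:
  Midterm exam 100 × 0.16 = 16
  Weekly reports 82 × 0.3 = 24.6
  Term paper 82 × 0.08 = 6.56
  Case studies 89.5 × 0.06 = 5.37
  Problem sets 89.5 × 0.09 = 8.055
  Portfolio 80.5 × 0.17 = 13.685
  Written exam 61.5 × 0.14 = 8.61
Sum = 82.88
82.88 is ≥ 81 and < 84 → B-

B-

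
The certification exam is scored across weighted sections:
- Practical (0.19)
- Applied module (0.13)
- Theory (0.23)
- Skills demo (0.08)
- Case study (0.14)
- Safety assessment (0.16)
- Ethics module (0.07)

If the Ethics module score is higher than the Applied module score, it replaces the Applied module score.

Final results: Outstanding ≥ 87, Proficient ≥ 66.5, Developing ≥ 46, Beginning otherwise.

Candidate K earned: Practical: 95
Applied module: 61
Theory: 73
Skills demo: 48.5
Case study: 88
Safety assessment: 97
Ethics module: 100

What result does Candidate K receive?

Proficient

Ethics module (100) > Applied module (61), so Applied module counts as 100.
Weighted total:
  Practical 95 × 0.19 = 18.05
  Applied module 100 × 0.13 = 13
  Theory 73 × 0.23 = 16.79
  Skills demo 48.5 × 0.08 = 3.88
  Case study 88 × 0.14 = 12.32
  Safety assessment 97 × 0.16 = 15.52
  Ethics module 100 × 0.07 = 7
Sum = 86.56
86.56 is ≥ 66.5 and < 87 → Proficient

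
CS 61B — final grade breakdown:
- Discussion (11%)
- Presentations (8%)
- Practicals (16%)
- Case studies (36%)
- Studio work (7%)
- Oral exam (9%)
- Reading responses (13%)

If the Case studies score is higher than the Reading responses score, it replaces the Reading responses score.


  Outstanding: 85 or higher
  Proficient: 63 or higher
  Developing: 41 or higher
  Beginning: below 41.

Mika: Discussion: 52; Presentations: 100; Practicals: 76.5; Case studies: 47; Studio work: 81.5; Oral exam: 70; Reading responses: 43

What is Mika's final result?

Developing

Case studies (47) > Reading responses (43), so Reading responses counts as 47.
Weighted total:
  Discussion 52 × 0.11 = 5.72
  Presentations 100 × 0.08 = 8
  Practicals 76.5 × 0.16 = 12.24
  Case studies 47 × 0.36 = 16.92
  Studio work 81.5 × 0.07 = 5.705
  Oral exam 70 × 0.09 = 6.3
  Reading responses 47 × 0.13 = 6.11
Sum = 60.995
60.995 is ≥ 41 and < 63 → Developing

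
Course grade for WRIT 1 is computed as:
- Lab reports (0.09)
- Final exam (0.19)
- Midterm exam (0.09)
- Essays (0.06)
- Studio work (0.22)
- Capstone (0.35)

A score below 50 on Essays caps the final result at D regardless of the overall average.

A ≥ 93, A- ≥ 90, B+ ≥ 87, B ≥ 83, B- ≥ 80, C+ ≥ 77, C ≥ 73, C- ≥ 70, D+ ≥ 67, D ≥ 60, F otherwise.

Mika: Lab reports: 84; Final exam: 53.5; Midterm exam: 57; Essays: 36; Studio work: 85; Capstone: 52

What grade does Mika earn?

D

Essays score 36 < 50: minimum not met.
Weighted total:
  Lab reports 84 × 0.09 = 7.56
  Final exam 53.5 × 0.19 = 10.165
  Midterm exam 57 × 0.09 = 5.13
  Essays 36 × 0.06 = 2.16
  Studio work 85 × 0.22 = 18.7
  Capstone 52 × 0.35 = 18.2
Sum = 61.915
61.915 would be D; cap at D applies → D.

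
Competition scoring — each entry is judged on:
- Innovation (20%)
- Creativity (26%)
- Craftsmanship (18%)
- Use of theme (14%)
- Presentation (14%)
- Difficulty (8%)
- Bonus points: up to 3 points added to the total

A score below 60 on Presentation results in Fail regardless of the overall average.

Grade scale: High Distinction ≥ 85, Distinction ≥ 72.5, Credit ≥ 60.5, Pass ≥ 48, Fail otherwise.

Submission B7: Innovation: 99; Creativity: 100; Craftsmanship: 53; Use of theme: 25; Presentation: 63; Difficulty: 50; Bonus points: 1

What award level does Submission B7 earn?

Distinction

Presentation score 63 ≥ 60: minimum met.
Weighted total:
  Innovation 99 × 0.2 = 19.8
  Creativity 100 × 0.26 = 26
  Craftsmanship 53 × 0.18 = 9.54
  Use of theme 25 × 0.14 = 3.5
  Presentation 63 × 0.14 = 8.82
  Difficulty 50 × 0.08 = 4
Sum = 71.66
Bonus points: 71.66 + 1 = 72.66
72.66 is ≥ 72.5 and < 85 → Distinction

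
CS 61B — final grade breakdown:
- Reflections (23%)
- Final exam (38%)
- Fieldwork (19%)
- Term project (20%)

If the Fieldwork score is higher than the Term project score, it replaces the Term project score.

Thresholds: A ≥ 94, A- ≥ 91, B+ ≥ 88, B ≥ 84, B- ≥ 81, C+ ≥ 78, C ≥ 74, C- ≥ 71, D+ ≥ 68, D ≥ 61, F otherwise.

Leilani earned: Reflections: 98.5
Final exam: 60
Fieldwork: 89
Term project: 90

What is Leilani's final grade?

Fieldwork (89) ≤ Term project (90), so Term project stays at 90.
Weighted total:
  Reflections 98.5 × 0.23 = 22.655
  Final exam 60 × 0.38 = 22.8
  Fieldwork 89 × 0.19 = 16.91
  Term project 90 × 0.2 = 18
Sum = 80.365
80.365 is ≥ 78 and < 81 → C+

C+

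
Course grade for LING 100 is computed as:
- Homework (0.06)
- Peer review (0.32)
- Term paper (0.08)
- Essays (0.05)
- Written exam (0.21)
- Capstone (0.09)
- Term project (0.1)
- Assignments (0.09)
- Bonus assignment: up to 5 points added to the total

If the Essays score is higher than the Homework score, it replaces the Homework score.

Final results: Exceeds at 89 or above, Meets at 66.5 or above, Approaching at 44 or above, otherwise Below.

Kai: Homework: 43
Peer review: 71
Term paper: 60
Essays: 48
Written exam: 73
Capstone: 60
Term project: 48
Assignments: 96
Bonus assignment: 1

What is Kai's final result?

Essays (48) > Homework (43), so Homework counts as 48.
Weighted total:
  Homework 48 × 0.06 = 2.88
  Peer review 71 × 0.32 = 22.72
  Term paper 60 × 0.08 = 4.8
  Essays 48 × 0.05 = 2.4
  Written exam 73 × 0.21 = 15.33
  Capstone 60 × 0.09 = 5.4
  Term project 48 × 0.1 = 4.8
  Assignments 96 × 0.09 = 8.64
Sum = 66.97
Bonus assignment: 66.97 + 1 = 67.97
67.97 is ≥ 66.5 and < 89 → Meets

Meets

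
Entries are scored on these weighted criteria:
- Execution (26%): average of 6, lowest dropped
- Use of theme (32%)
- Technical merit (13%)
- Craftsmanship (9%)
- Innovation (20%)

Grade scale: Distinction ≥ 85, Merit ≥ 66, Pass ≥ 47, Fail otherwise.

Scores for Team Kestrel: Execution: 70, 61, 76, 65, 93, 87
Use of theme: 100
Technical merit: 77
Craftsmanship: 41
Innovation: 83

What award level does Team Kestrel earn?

Merit

Execution: drop 61 → average of remaining 5 = 391/5 = 78.2
Weighted total:
  Execution 78.2 × 0.26 = 20.332
  Use of theme 100 × 0.32 = 32
  Technical merit 77 × 0.13 = 10.01
  Craftsmanship 41 × 0.09 = 3.69
  Innovation 83 × 0.2 = 16.6
Sum = 82.632
82.632 is ≥ 66 and < 85 → Merit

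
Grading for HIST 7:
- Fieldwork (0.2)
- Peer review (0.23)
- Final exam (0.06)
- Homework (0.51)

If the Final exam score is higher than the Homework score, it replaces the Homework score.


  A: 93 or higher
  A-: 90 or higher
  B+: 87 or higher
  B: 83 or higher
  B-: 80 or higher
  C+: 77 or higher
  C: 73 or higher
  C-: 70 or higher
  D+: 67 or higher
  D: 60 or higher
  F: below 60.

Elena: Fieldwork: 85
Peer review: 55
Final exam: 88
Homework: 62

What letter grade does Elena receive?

Final exam (88) > Homework (62), so Homework counts as 88.
Weighted total:
  Fieldwork 85 × 0.2 = 17
  Peer review 55 × 0.23 = 12.65
  Final exam 88 × 0.06 = 5.28
  Homework 88 × 0.51 = 44.88
Sum = 79.81
79.81 is ≥ 77 and < 80 → C+

C+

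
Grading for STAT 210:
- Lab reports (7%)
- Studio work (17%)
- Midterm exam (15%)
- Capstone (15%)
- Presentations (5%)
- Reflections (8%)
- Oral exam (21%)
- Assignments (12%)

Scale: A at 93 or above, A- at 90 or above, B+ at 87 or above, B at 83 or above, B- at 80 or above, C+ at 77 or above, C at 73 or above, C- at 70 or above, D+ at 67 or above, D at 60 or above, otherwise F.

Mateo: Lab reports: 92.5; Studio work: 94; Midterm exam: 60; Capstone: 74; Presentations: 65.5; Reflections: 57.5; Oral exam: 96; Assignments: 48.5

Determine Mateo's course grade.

Weighted total:
  Lab reports 92.5 × 0.07 = 6.475
  Studio work 94 × 0.17 = 15.98
  Midterm exam 60 × 0.15 = 9
  Capstone 74 × 0.15 = 11.1
  Presentations 65.5 × 0.05 = 3.275
  Reflections 57.5 × 0.08 = 4.6
  Oral exam 96 × 0.21 = 20.16
  Assignments 48.5 × 0.12 = 5.82
Sum = 76.41
76.41 is ≥ 73 and < 77 → C

C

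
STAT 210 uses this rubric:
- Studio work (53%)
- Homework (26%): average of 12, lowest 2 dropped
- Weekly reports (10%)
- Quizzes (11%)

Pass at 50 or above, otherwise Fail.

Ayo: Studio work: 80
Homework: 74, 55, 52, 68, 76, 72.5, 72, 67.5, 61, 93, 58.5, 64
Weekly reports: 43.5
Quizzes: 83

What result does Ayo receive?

Homework: drop 52, 55 → average of remaining 10 = 706.5/10 = 70.65
Weighted total:
  Studio work 80 × 0.53 = 42.4
  Homework 70.65 × 0.26 = 18.369
  Weekly reports 43.5 × 0.1 = 4.35
  Quizzes 83 × 0.11 = 9.13
Sum = 74.249
74.249 ≥ 50 → Pass

Pass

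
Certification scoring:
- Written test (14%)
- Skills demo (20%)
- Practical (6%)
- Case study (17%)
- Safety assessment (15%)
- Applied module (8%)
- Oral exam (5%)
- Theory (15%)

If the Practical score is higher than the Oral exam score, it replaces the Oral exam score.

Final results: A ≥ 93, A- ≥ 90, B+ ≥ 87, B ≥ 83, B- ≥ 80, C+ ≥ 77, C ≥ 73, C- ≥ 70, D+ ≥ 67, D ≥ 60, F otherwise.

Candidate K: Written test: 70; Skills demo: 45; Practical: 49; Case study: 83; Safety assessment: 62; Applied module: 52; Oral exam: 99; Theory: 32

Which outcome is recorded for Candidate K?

F

Practical (49) ≤ Oral exam (99), so Oral exam stays at 99.
Weighted total:
  Written test 70 × 0.14 = 9.8
  Skills demo 45 × 0.2 = 9
  Practical 49 × 0.06 = 2.94
  Case study 83 × 0.17 = 14.11
  Safety assessment 62 × 0.15 = 9.3
  Applied module 52 × 0.08 = 4.16
  Oral exam 99 × 0.05 = 4.95
  Theory 32 × 0.15 = 4.8
Sum = 59.06
59.06 < 60 → F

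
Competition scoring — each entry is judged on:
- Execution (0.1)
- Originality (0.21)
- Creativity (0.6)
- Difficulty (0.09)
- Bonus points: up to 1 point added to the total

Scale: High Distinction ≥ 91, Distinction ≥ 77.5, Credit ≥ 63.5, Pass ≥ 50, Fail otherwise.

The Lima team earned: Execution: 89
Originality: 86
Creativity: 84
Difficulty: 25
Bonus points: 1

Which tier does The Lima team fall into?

Weighted total:
  Execution 89 × 0.1 = 8.9
  Originality 86 × 0.21 = 18.06
  Creativity 84 × 0.6 = 50.4
  Difficulty 25 × 0.09 = 2.25
Sum = 79.61
Bonus points: 79.61 + 1 = 80.61
80.61 is ≥ 77.5 and < 91 → Distinction

Distinction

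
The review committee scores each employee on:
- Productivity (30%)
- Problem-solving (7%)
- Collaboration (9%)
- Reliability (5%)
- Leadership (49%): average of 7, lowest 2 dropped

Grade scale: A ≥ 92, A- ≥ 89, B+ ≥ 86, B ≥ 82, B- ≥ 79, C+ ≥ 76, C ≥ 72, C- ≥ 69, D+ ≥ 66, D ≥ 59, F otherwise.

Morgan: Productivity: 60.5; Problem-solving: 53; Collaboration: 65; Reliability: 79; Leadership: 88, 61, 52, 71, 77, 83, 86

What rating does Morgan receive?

C-

Leadership: drop 52, 61 → average of remaining 5 = 405/5 = 81
Weighted total:
  Productivity 60.5 × 0.3 = 18.15
  Problem-solving 53 × 0.07 = 3.71
  Collaboration 65 × 0.09 = 5.85
  Reliability 79 × 0.05 = 3.95
  Leadership 81 × 0.49 = 39.69
Sum = 71.35
71.35 is ≥ 69 and < 72 → C-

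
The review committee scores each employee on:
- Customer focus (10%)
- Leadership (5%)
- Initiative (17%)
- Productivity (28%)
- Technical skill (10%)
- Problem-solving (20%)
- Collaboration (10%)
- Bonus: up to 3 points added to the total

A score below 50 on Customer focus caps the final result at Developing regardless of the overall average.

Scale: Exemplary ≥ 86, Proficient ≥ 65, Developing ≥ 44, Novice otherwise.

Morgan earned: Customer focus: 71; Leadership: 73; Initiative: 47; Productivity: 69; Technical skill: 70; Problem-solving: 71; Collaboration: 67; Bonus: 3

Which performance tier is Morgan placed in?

Customer focus score 71 ≥ 50: minimum met.
Weighted total:
  Customer focus 71 × 0.1 = 7.1
  Leadership 73 × 0.05 = 3.65
  Initiative 47 × 0.17 = 7.99
  Productivity 69 × 0.28 = 19.32
  Technical skill 70 × 0.1 = 7
  Problem-solving 71 × 0.2 = 14.2
  Collaboration 67 × 0.1 = 6.7
Sum = 65.96
Bonus: 65.96 + 3 = 68.96
68.96 is ≥ 65 and < 86 → Proficient

Proficient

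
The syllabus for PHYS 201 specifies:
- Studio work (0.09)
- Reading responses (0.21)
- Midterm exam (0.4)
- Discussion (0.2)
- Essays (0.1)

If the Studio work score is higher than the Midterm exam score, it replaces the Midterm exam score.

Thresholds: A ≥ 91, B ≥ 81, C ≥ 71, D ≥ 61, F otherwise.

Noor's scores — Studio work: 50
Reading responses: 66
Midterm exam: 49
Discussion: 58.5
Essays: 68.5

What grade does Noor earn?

F

Studio work (50) > Midterm exam (49), so Midterm exam counts as 50.
Weighted total:
  Studio work 50 × 0.09 = 4.5
  Reading responses 66 × 0.21 = 13.86
  Midterm exam 50 × 0.4 = 20
  Discussion 58.5 × 0.2 = 11.7
  Essays 68.5 × 0.1 = 6.85
Sum = 56.91
56.91 < 61 → F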